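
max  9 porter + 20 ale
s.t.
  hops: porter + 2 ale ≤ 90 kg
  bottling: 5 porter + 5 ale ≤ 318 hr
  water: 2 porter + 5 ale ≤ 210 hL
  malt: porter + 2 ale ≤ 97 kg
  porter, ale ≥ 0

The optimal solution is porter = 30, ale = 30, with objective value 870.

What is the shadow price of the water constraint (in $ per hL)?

At the optimum: hops uses 90 of 90 (binding); bottling uses 300 of 318 (slack = 18); water uses 210 of 210 (binding); malt uses 90 of 97 (slack = 7).
Since bottling, malt are not tight, their duals are 0.
The binding rows give the dual system: 1·y_hops + 2·y_water = 9 and 2·y_hops + 5·y_water = 20.
Solving: y_hops = 5, y_water = 2.
Shadow price of water = 2.

2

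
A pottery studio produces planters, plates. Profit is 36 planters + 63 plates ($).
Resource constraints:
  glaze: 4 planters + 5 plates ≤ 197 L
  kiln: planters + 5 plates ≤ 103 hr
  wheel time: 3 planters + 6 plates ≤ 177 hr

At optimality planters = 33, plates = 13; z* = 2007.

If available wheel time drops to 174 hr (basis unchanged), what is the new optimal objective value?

At the optimum: glaze uses 197 of 197 (binding); kiln uses 98 of 103 (slack = 5); wheel time uses 177 of 177 (binding).
Since kiln is not tight, its dual is 0.
From A_Bᵀ y = c: 4·y_glaze + 3·y_wheel time = 36; 5·y_glaze + 6·y_wheel time = 63.
→ y_glaze = 3 and y_wheel time = 8.
Δz = y_wheel time·Δb = 8 × (-3) = -24, so new z* = 2007 − 24 = 1983.

1983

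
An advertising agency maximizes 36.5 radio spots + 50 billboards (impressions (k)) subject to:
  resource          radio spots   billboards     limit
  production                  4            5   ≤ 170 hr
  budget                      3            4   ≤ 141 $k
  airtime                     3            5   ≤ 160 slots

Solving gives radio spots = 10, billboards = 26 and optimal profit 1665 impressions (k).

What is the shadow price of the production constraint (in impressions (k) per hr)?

6.5

Check each constraint at x*: production 170/170 (tight); budget 134/141 (slack 7); airtime 160/160 (tight).
Since budget is not tight, its dual is 0.
Dual feasibility on the basic columns requires 4·y_production + 3·y_airtime = 36.5, 5·y_production + 5·y_airtime = 50.
Solving: y_production = 6.5, y_airtime = 3.5.
Shadow price of production = 6.5.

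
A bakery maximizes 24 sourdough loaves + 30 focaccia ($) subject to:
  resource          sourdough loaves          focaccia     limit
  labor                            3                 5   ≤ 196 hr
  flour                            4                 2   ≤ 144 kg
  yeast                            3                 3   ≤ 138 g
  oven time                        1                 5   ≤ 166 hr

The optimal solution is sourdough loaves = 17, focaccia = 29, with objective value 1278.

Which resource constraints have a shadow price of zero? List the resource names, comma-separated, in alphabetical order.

labor: 196/196 (binding)
flour: 126/144 (slack 18)
yeast: 138/138 (binding)
oven time: 162/166 (slack 4)
By complementary slackness, a constraint with positive slack has shadow price 0 → flour, oven time.

flour, oven time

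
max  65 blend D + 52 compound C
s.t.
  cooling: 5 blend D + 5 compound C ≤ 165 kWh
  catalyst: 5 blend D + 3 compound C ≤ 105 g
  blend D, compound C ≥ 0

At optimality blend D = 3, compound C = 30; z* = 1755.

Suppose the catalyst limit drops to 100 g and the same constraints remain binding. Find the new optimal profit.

1722.5

Check each constraint at x*: cooling 165/165 (tight); catalyst 105/105 (tight).
The binding rows give the dual system: 5·y_cooling + 5·y_catalyst = 65 and 5·y_cooling + 3·y_catalyst = 52.
→ y_cooling = 6.5 and y_catalyst = 6.5.
Δz = y_catalyst·Δb = 6.5 × (-5) = -32.5, so new z* = 1755 − 32.5 = 1722.5.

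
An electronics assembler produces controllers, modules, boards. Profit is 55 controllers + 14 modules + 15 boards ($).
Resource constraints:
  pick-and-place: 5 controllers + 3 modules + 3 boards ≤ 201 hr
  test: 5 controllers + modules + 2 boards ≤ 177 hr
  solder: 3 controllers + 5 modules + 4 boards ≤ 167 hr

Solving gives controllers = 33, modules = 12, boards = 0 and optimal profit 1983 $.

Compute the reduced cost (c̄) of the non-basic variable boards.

At the optimum: pick-and-place uses 201 of 201 (binding); test uses 177 of 177 (binding); solder uses 159 of 167 (slack = 8).
By complementary slackness, y = 0 for the non-binding constraint.
Dual feasibility on the basic columns requires 5·y_pick-and-place + 5·y_test = 55, 3·y_pick-and-place + 1·y_test = 14.
Solving: y_pick-and-place = 1.5, y_test = 9.5.
Reduced cost of boards: c₃ − yᵀa₃ = 15 − (1.5·3 + 9.5·2) = 15 − 23.5 = -8.5.

-8.5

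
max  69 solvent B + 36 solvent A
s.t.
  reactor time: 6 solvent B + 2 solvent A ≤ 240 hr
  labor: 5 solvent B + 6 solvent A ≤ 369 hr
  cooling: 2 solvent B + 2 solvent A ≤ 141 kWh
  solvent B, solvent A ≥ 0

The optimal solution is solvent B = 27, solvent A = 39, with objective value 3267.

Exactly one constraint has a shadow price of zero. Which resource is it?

reactor time: 240/240 (binding)
labor: 369/369 (binding)
cooling: 132/141 (slack 9)
By complementary slackness, a constraint with positive slack has shadow price 0 → cooling.

cooling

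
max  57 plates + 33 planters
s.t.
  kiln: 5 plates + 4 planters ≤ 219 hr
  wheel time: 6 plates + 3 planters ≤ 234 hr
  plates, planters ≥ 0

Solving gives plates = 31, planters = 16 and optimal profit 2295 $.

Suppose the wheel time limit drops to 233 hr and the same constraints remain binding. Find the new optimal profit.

2288

Both kiln and wheel time are binding at x*.
The binding rows give the dual system: 5·y_kiln + 6·y_wheel time = 57 and 4·y_kiln + 3·y_wheel time = 33.
Solving: y_kiln = 3, y_wheel time = 7.
Δz = y_wheel time·Δb = 7 × (-1) = -7, so new z* = 2295 − 7 = 2288.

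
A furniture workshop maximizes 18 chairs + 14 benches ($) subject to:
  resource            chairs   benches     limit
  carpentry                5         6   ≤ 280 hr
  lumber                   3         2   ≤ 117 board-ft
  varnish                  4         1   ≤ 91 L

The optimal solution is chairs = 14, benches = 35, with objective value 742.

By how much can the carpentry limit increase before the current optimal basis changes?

19

Binding constraints: carpentry, varnish. The basis is B = [[5,6],[4,1]] with det -19.
Per unit increase in carpentry, x* moves by d = (-0.0526, 0.2105).
The basis stays optimal until lumber becomes binding; allowable increase = 19 hr.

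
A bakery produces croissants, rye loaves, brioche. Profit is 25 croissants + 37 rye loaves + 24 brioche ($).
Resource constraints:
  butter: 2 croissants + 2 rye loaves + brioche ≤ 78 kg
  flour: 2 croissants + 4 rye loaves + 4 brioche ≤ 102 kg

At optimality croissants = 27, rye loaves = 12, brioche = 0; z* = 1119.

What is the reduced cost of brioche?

-6.5

Both butter and flour are binding at x*.
Dual feasibility on the basic columns requires 2·y_butter + 2·y_flour = 25, 2·y_butter + 4·y_flour = 37.
This yields shadow prices y_butter = 6.5, y_flour = 6.
Reduced cost of brioche: c₃ − yᵀa₃ = 24 − (6.5·1 + 6·4) = 24 − 30.5 = -6.5.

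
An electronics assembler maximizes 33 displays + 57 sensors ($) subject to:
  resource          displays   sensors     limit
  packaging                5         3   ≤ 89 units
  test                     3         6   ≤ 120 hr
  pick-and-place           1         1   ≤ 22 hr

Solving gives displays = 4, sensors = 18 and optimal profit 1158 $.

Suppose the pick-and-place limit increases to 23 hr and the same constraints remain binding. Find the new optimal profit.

1167

Check each constraint at x*: packaging 74/89 (slack 15); test 120/120 (tight); pick-and-place 22/22 (tight).
Since packaging is not tight, its dual is 0.
Dual feasibility on the basic columns requires 3·y_test + 1·y_pick-and-place = 33, 6·y_test + 1·y_pick-and-place = 57.
Solving: y_test = 8, y_pick-and-place = 9.
Δz = y_pick-and-place·Δb = 9 × (1) = 9, so new z* = 1158 + 9 = 1167.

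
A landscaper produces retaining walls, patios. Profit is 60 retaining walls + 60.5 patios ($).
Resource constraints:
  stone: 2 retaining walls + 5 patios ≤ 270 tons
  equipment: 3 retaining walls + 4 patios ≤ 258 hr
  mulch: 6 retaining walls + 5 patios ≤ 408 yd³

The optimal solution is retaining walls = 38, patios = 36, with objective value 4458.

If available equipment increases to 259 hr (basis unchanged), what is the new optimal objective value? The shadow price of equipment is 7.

4465

Δb = 1, so new z* = 4458 + (7)·(1) = 4458 + 7 = 4465.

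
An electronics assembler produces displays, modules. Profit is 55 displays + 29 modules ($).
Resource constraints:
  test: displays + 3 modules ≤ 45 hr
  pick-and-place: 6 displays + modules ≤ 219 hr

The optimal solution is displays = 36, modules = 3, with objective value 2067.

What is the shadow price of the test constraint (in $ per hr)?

7

Check each constraint at x*: test 45/45 (tight); pick-and-place 219/219 (tight).
Dual feasibility on the basic columns requires 1·y_test + 6·y_pick-and-place = 55, 3·y_test + 1·y_pick-and-place = 29.
This yields shadow prices y_test = 7, y_pick-and-place = 8.
Shadow price of test = 7.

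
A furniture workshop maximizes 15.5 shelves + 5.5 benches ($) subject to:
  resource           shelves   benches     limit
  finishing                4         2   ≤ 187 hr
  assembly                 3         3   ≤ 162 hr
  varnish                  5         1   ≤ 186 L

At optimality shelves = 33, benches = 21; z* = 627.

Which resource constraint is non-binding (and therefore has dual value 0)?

finishing

finishing: 174/187 (slack 13)
assembly: 162/162 (binding)
varnish: 186/186 (binding)
By complementary slackness, a constraint with positive slack has shadow price 0 → finishing.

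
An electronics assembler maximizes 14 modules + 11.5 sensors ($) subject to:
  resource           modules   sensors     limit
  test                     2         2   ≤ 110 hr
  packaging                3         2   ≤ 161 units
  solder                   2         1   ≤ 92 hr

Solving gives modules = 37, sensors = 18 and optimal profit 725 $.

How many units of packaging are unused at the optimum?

14

packaging used = 3·37 + 2·18 = 147; slack = 161 − 147 = 14.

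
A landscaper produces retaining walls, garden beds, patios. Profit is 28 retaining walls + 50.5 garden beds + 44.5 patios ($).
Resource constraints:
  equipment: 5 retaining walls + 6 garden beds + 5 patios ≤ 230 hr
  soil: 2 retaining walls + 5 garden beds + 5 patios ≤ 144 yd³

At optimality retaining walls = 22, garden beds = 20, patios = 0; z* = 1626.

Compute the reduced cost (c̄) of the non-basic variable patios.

Check each constraint at x*: equipment 230/230 (tight); soil 144/144 (tight).
From A_Bᵀ y = c: 5·y_equipment + 2·y_soil = 28; 6·y_equipment + 5·y_soil = 50.5.
→ y_equipment = 3 and y_soil = 6.5.
Reduced cost of patios: c₃ − yᵀa₃ = 44.5 − (3·5 + 6.5·5) = 44.5 − 47.5 = -3.

-3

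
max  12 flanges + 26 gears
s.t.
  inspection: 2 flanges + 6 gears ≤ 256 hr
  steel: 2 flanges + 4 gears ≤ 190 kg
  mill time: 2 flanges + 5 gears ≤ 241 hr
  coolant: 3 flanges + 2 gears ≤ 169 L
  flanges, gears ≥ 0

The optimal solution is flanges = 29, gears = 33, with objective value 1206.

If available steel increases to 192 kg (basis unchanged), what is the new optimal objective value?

Binding: inspection and steel. Non-binding: mill time (18 unused), coolant (16 unused).
Slack constraints have shadow price 0 (complementary slackness).
Dual feasibility on the basic columns requires 2·y_inspection + 2·y_steel = 12, 6·y_inspection + 4·y_steel = 26.
→ y_inspection = 1 and y_steel = 5.
Δz = y_steel·Δb = 5 × (2) = 10, so new z* = 1206 + 10 = 1216.

1216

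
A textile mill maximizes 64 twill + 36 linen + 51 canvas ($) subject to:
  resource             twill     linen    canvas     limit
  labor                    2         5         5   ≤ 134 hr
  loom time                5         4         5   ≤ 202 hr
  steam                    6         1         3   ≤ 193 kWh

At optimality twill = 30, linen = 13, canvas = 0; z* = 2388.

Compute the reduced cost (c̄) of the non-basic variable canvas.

Check each constraint at x*: labor 125/134 (slack 9); loom time 202/202 (tight); steam 193/193 (tight).
Slack constraints have shadow price 0 (complementary slackness).
Dual feasibility on the basic columns requires 5·y_loom time + 6·y_steam = 64, 4·y_loom time + 1·y_steam = 36.
Solving: y_loom time = 8, y_steam = 4.
Reduced cost of canvas: c₃ − yᵀa₃ = 51 − (8·5 + 4·3) = 51 − 52 = -1.

-1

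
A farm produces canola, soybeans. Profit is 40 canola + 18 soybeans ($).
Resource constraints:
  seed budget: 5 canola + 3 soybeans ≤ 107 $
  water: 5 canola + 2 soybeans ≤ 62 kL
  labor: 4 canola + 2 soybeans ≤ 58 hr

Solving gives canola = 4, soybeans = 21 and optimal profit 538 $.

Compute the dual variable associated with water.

4

Check each constraint at x*: seed budget 83/107 (slack 24); water 62/62 (tight); labor 58/58 (tight).
By complementary slackness, y = 0 for the non-binding constraint.
Dual feasibility on the basic columns requires 5·y_water + 4·y_labor = 40, 2·y_water + 2·y_labor = 18.
→ y_water = 4 and y_labor = 5.
Shadow price of water = 4.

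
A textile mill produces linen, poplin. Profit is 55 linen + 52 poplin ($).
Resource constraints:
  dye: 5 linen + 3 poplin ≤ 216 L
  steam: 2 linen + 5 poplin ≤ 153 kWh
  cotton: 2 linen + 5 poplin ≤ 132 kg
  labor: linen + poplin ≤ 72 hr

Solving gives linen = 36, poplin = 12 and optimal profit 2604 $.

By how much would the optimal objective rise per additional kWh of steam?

0

At the optimum: dye uses 216 of 216 (binding); steam uses 132 of 153 (slack = 21); cotton uses 132 of 132 (binding); labor uses 48 of 72 (slack = 24).
Since steam, labor are not tight, their duals are 0.
From A_Bᵀ y = c: 5·y_dye + 2·y_cotton = 55; 3·y_dye + 5·y_cotton = 52.
This yields shadow prices y_dye = 9, y_cotton = 5.
Shadow price of steam = 0.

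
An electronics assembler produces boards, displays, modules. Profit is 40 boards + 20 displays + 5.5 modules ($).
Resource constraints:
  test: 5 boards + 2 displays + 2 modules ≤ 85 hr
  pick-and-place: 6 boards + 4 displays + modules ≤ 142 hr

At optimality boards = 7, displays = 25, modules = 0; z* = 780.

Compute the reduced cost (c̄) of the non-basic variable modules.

-7

Both test and pick-and-place are binding at x*.
Dual feasibility on the basic columns requires 5·y_test + 6·y_pick-and-place = 40, 2·y_test + 4·y_pick-and-place = 20.
→ y_test = 5 and y_pick-and-place = 2.5.
Reduced cost of modules: c₃ − yᵀa₃ = 5.5 − (5·2 + 2.5·1) = 5.5 − 12.5 = -7.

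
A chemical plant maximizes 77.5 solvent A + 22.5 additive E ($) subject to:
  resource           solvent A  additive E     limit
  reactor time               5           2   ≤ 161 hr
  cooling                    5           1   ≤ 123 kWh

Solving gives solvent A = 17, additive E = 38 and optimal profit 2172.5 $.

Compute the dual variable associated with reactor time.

7

Check each constraint at x*: reactor time 161/161 (tight); cooling 123/123 (tight).
The binding rows give the dual system: 5·y_reactor time + 5·y_cooling = 77.5 and 2·y_reactor time + 1·y_cooling = 22.5.
This yields shadow prices y_reactor time = 7, y_cooling = 8.5.
Shadow price of reactor time = 7.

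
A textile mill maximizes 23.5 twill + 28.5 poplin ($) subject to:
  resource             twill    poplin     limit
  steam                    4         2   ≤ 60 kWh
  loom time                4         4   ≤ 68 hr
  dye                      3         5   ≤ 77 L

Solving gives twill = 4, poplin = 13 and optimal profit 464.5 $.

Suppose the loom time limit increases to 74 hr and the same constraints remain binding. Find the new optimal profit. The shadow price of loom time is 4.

Δb = 6, so new z* = 464.5 + (4)·(6) = 464.5 + 24 = 488.5.

488.5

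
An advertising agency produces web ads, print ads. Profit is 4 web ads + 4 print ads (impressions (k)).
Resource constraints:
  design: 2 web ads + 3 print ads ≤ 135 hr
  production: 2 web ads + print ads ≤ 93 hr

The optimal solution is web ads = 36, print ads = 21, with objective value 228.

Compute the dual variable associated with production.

At the optimum: design uses 135 of 135 (binding); production uses 93 of 93 (binding).
Dual feasibility on the basic columns requires 2·y_design + 2·y_production = 4, 3·y_design + 1·y_production = 4.
→ y_design = 1 and y_production = 1.
Shadow price of production = 1.

1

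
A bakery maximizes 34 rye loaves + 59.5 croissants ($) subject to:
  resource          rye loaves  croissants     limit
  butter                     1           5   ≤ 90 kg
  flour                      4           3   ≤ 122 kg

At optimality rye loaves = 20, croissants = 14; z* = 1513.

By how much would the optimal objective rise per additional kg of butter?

At the optimum: butter uses 90 of 90 (binding); flour uses 122 of 122 (binding).
From A_Bᵀ y = c: 1·y_butter + 4·y_flour = 34; 5·y_butter + 3·y_flour = 59.5.
This yields shadow prices y_butter = 8, y_flour = 6.5.
Shadow price of butter = 8.

8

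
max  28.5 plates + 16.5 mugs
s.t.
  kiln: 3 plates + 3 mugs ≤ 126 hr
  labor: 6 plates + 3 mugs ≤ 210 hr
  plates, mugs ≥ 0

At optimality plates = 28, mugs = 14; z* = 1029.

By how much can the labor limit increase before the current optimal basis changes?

42

Binding constraints: kiln, labor. The basis is B = [[3,3],[6,3]] with det -9.
Per unit increase in labor, x* moves by d = (0.3333, -0.3333).
The basis stays optimal until mugs reaches 0; allowable increase = 42 hr.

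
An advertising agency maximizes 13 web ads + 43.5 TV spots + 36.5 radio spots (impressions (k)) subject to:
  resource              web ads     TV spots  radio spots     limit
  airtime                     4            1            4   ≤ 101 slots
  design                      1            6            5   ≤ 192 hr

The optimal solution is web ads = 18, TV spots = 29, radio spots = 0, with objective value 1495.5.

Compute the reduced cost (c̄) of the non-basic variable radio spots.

-4.5

Both airtime and design are binding at x*.
Dual feasibility on the basic columns requires 4·y_airtime + 1·y_design = 13, 1·y_airtime + 6·y_design = 43.5.
Solving: y_airtime = 1.5, y_design = 7.
Reduced cost of radio spots: c₃ − yᵀa₃ = 36.5 − (1.5·4 + 7·5) = 36.5 − 41 = -4.5.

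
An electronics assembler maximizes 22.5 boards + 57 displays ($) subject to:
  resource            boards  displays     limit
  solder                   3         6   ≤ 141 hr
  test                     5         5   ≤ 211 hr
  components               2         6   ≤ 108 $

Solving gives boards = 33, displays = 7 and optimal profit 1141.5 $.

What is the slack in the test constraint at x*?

test used = 5·33 + 5·7 = 200; slack = 211 − 200 = 11.

11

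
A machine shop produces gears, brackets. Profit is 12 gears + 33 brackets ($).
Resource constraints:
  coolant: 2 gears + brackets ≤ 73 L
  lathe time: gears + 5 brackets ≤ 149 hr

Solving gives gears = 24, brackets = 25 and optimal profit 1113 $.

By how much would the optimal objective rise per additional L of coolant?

Both coolant and lathe time are binding at x*.
Dual feasibility on the basic columns requires 2·y_coolant + 1·y_lathe time = 12, 1·y_coolant + 5·y_lathe time = 33.
→ y_coolant = 3 and y_lathe time = 6.
Shadow price of coolant = 3.

3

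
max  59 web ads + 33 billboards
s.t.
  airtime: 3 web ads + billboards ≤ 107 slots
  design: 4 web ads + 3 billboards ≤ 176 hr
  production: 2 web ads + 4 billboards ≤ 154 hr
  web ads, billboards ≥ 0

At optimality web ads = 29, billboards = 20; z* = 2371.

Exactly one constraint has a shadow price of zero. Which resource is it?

production

airtime: 107/107 (binding)
design: 176/176 (binding)
production: 138/154 (slack 16)
By complementary slackness, a constraint with positive slack has shadow price 0 → production.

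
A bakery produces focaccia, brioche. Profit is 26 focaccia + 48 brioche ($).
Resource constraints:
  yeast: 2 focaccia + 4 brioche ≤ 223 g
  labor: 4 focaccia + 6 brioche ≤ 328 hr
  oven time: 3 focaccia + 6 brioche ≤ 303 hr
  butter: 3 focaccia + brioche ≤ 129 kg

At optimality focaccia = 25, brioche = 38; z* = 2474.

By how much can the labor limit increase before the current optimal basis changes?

Binding constraints: labor, oven time. The basis is B = [[4,6],[3,6]] with det 6.
Per unit increase in labor, x* moves by d = (1, -0.5).
The basis stays optimal until butter becomes binding; allowable increase = 6.4 hr.

6.4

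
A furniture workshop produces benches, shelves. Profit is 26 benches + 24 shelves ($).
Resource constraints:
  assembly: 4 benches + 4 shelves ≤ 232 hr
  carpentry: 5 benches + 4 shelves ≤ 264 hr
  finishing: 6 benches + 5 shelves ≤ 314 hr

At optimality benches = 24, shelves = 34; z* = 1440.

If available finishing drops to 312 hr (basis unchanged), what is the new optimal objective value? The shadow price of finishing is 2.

1436

Δb = -2, so new z* = 1440 + (2)·(-2) = 1440 − 4 = 1436.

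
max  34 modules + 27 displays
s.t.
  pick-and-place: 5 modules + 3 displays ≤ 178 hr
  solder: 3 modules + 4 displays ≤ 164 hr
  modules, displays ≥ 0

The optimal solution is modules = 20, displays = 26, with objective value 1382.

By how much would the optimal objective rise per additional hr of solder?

Check each constraint at x*: pick-and-place 178/178 (tight); solder 164/164 (tight).
The binding rows give the dual system: 5·y_pick-and-place + 3·y_solder = 34 and 3·y_pick-and-place + 4·y_solder = 27.
Solving: y_pick-and-place = 5, y_solder = 3.
Shadow price of solder = 3.

3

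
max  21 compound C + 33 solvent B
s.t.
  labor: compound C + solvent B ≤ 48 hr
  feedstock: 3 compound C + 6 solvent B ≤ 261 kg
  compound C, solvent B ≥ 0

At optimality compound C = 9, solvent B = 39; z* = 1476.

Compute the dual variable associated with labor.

9

At the optimum: labor uses 48 of 48 (binding); feedstock uses 261 of 261 (binding).
Dual feasibility on the basic columns requires 1·y_labor + 3·y_feedstock = 21, 1·y_labor + 6·y_feedstock = 33.
Solving: y_labor = 9, y_feedstock = 4.
Shadow price of labor = 9.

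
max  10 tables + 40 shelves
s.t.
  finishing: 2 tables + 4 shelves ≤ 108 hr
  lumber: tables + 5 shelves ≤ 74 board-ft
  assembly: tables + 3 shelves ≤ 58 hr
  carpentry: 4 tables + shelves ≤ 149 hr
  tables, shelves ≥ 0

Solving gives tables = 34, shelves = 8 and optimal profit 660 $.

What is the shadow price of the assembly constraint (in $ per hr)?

5

At the optimum: finishing uses 100 of 108 (slack = 8); lumber uses 74 of 74 (binding); assembly uses 58 of 58 (binding); carpentry uses 144 of 149 (slack = 5).
By complementary slackness, y = 0 for the non-binding constraints.
The binding rows give the dual system: 1·y_lumber + 1·y_assembly = 10 and 5·y_lumber + 3·y_assembly = 40.
→ y_lumber = 5 and y_assembly = 5.
Shadow price of assembly = 5.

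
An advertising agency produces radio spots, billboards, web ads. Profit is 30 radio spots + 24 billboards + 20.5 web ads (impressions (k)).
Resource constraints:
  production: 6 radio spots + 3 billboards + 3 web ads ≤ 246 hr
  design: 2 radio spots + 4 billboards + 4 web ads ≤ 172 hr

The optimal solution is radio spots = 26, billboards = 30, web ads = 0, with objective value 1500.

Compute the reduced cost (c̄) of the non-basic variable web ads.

-3.5

At the optimum: production uses 246 of 246 (binding); design uses 172 of 172 (binding).
Dual feasibility on the basic columns requires 6·y_production + 2·y_design = 30, 3·y_production + 4·y_design = 24.
This yields shadow prices y_production = 4, y_design = 3.
Reduced cost of web ads: c₃ − yᵀa₃ = 20.5 − (4·3 + 3·4) = 20.5 − 24 = -3.5.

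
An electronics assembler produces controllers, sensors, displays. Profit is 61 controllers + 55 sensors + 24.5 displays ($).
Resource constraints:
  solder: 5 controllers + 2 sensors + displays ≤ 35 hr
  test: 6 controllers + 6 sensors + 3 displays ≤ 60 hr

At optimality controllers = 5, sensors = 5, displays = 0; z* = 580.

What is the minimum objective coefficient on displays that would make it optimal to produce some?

At the optimum: solder uses 35 of 35 (binding); test uses 60 of 60 (binding).
The binding rows give the dual system: 5·y_solder + 6·y_test = 61 and 2·y_solder + 6·y_test = 55.
This yields shadow prices y_solder = 2, y_test = 8.5.
displays enters the basis when its profit ≥ yᵀa₃ = 2·1 + 8.5·3 = 27.5.

27.5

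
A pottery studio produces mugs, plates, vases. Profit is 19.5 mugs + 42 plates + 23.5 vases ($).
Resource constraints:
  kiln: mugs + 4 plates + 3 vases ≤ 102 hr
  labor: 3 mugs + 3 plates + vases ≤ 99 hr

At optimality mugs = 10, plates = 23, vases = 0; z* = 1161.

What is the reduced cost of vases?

-3

At the optimum: kiln uses 102 of 102 (binding); labor uses 99 of 99 (binding).
The binding rows give the dual system: 1·y_kiln + 3·y_labor = 19.5 and 4·y_kiln + 3·y_labor = 42.
Solving: y_kiln = 7.5, y_labor = 4.
Reduced cost of vases: c₃ − yᵀa₃ = 23.5 − (7.5·3 + 4·1) = 23.5 − 26.5 = -3.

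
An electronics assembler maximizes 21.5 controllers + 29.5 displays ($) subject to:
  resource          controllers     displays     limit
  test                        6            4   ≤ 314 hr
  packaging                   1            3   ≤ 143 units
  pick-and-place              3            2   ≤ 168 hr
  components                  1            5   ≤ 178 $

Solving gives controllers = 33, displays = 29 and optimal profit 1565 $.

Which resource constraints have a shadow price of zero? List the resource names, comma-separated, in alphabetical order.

test: 314/314 (binding)
packaging: 120/143 (slack 23)
pick-and-place: 157/168 (slack 11)
components: 178/178 (binding)
By complementary slackness, a constraint with positive slack has shadow price 0 → packaging, pick-and-place.

packaging, pick-and-place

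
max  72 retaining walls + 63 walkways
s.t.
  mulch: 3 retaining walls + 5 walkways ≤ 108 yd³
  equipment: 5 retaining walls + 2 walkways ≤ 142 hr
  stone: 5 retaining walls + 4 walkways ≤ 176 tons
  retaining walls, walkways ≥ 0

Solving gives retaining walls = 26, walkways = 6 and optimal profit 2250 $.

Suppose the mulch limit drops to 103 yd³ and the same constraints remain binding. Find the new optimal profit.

2205

Binding: mulch and equipment. Non-binding: stone (22 unused).
Slack constraints have shadow price 0 (complementary slackness).
Dual feasibility on the basic columns requires 3·y_mulch + 5·y_equipment = 72, 5·y_mulch + 2·y_equipment = 63.
Solving: y_mulch = 9, y_equipment = 9.
Δz = y_mulch·Δb = 9 × (-5) = -45, so new z* = 2250 − 45 = 2205.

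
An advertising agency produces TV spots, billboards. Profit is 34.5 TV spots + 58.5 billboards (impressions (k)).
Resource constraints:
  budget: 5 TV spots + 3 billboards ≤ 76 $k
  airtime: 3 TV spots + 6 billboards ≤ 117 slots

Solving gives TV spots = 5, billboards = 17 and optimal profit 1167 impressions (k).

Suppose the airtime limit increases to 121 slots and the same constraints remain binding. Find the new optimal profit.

Both budget and airtime are binding at x*.
The binding rows give the dual system: 5·y_budget + 3·y_airtime = 34.5 and 3·y_budget + 6·y_airtime = 58.5.
Solving: y_budget = 1.5, y_airtime = 9.
Δz = y_airtime·Δb = 9 × (4) = 36, so new z* = 1167 + 36 = 1203.

1203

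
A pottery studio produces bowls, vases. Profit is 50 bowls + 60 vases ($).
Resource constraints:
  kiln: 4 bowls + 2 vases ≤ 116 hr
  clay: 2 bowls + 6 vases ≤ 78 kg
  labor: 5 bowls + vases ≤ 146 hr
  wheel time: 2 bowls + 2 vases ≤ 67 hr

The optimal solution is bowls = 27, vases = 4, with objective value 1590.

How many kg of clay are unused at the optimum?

clay used = 2·27 + 6·4 = 78; slack = 78 − 78 = 0.

0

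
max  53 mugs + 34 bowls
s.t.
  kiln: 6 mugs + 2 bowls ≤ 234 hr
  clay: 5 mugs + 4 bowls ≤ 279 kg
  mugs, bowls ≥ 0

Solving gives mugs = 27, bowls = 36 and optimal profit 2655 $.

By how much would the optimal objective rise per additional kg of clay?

Both kiln and clay are binding at x*.
From A_Bᵀ y = c: 6·y_kiln + 5·y_clay = 53; 2·y_kiln + 4·y_clay = 34.
Solving: y_kiln = 3, y_clay = 7.
Shadow price of clay = 7.

7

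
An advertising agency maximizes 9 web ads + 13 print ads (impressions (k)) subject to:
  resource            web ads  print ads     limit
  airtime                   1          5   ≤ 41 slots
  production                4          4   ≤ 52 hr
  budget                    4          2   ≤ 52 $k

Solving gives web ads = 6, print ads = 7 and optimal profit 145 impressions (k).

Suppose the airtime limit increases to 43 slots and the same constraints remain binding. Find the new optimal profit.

Binding: airtime and production. Non-binding: budget (14 unused).
Since budget is not tight, its dual is 0.
From A_Bᵀ y = c: 1·y_airtime + 4·y_production = 9; 5·y_airtime + 4·y_production = 13.
Solving: y_airtime = 1, y_production = 2.
Δz = y_airtime·Δb = 1 × (2) = 2, so new z* = 145 + 2 = 147.

147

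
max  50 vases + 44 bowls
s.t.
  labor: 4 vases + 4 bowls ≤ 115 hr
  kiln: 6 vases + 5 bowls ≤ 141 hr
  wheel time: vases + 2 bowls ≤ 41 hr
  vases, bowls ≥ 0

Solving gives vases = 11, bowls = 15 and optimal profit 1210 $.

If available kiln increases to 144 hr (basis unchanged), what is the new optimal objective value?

At the optimum: labor uses 104 of 115 (slack = 11); kiln uses 141 of 141 (binding); wheel time uses 41 of 41 (binding).
Slack constraints have shadow price 0 (complementary slackness).
Dual feasibility on the basic columns requires 6·y_kiln + 1·y_wheel time = 50, 5·y_kiln + 2·y_wheel time = 44.
Solving: y_kiln = 8, y_wheel time = 2.
Δz = y_kiln·Δb = 8 × (3) = 24, so new z* = 1210 + 24 = 1234.

1234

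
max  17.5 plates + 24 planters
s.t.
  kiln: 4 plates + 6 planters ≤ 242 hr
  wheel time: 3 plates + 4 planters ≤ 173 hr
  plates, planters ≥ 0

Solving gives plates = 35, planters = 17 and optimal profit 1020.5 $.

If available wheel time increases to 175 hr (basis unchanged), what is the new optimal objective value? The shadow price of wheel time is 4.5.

1029.5

Δb = 2, so new z* = 1020.5 + (4.5)·(2) = 1020.5 + 9 = 1029.5.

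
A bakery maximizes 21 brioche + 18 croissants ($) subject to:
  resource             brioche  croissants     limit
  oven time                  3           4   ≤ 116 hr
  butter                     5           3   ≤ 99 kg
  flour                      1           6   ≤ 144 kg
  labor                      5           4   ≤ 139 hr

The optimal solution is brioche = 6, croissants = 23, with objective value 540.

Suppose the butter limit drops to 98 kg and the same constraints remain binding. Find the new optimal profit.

Binding: butter and flour. Non-binding: oven time (6 unused), labor (17 unused).
Since oven time, labor are not tight, their duals are 0.
The binding rows give the dual system: 5·y_butter + 1·y_flour = 21 and 3·y_butter + 6·y_flour = 18.
Solving: y_butter = 4, y_flour = 1.
Δz = y_butter·Δb = 4 × (-1) = -4, so new z* = 540 − 4 = 536.

536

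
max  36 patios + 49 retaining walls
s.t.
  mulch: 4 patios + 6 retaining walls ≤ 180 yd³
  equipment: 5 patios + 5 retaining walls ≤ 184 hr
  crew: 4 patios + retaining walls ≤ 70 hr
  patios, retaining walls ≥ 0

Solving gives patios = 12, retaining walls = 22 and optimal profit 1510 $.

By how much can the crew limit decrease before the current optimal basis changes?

40

Binding constraints: mulch, crew. The basis is B = [[4,6],[4,1]] with det -20.
Per unit decrease in crew, x* moves by d = (-0.3, 0.2).
The basis stays optimal until patios reaches 0; allowable decrease = 40 hr.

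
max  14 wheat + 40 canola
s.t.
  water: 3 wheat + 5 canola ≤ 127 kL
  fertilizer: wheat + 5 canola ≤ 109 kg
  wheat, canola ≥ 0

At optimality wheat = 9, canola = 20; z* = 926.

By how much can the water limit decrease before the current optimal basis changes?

18

Binding constraints: water, fertilizer. The basis is B = [[3,5],[1,5]] with det 10.
Per unit decrease in water, x* moves by d = (-0.5, 0.1).
The basis stays optimal until wheat reaches 0; allowable decrease = 18 kL.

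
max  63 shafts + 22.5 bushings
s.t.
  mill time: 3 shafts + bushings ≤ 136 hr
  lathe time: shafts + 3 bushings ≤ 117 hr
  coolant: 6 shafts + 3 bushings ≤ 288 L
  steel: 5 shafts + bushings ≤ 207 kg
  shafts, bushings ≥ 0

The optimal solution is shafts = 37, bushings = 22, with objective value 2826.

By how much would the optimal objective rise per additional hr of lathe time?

At the optimum: mill time uses 133 of 136 (slack = 3); lathe time uses 103 of 117 (slack = 14); coolant uses 288 of 288 (binding); steel uses 207 of 207 (binding).
By complementary slackness, y = 0 for the non-binding constraints.
Dual feasibility on the basic columns requires 6·y_coolant + 5·y_steel = 63, 3·y_coolant + 1·y_steel = 22.5.
Solving: y_coolant = 5.5, y_steel = 6.
Shadow price of lathe time = 0.

0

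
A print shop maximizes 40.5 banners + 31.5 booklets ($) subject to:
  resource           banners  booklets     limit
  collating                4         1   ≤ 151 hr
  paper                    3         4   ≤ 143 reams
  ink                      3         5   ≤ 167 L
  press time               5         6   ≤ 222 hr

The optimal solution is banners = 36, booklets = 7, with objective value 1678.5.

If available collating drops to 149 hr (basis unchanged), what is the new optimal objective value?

At the optimum: collating uses 151 of 151 (binding); paper uses 136 of 143 (slack = 7); ink uses 143 of 167 (slack = 24); press time uses 222 of 222 (binding).
Since paper, ink are not tight, their duals are 0.
The binding rows give the dual system: 4·y_collating + 5·y_press time = 40.5 and 1·y_collating + 6·y_press time = 31.5.
This yields shadow prices y_collating = 4.5, y_press time = 4.5.
Δz = y_collating·Δb = 4.5 × (-2) = -9, so new z* = 1678.5 − 9 = 1669.5.

1669.5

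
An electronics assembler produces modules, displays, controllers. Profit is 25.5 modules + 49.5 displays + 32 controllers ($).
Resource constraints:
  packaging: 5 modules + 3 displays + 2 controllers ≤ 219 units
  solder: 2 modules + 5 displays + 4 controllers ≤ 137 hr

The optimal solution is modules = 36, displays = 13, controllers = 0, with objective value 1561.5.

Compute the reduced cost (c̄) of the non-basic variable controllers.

At the optimum: packaging uses 219 of 219 (binding); solder uses 137 of 137 (binding).
Dual feasibility on the basic columns requires 5·y_packaging + 2·y_solder = 25.5, 3·y_packaging + 5·y_solder = 49.5.
→ y_packaging = 1.5 and y_solder = 9.
Reduced cost of controllers: c₃ − yᵀa₃ = 32 − (1.5·2 + 9·4) = 32 − 39 = -7.

-7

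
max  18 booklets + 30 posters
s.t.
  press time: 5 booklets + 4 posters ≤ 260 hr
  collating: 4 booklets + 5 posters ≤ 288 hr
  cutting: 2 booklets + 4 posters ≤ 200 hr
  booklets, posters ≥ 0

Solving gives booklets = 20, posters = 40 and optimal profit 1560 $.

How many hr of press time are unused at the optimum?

0

press time used = 5·20 + 4·40 = 260; slack = 260 − 260 = 0.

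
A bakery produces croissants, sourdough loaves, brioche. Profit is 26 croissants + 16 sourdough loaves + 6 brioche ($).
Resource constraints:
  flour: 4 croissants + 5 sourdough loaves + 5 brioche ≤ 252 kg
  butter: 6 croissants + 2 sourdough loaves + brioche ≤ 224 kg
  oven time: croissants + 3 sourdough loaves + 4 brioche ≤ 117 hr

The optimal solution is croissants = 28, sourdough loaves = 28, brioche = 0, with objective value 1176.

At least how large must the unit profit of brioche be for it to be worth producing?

13

Check each constraint at x*: flour 252/252 (tight); butter 224/224 (tight); oven time 112/117 (slack 5).
Since oven time is not tight, its dual is 0.
The binding rows give the dual system: 4·y_flour + 6·y_butter = 26 and 5·y_flour + 2·y_butter = 16.
Solving: y_flour = 2, y_butter = 3.
brioche enters the basis when its profit ≥ yᵀa₃ = 2·5 + 3·1 = 13.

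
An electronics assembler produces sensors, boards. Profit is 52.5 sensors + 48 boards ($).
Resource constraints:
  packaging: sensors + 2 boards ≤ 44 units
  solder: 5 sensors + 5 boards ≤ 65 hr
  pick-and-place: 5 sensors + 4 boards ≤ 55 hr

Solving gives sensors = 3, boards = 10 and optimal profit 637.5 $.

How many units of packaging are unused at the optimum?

21

packaging used = 1·3 + 2·10 = 23; slack = 44 − 23 = 21.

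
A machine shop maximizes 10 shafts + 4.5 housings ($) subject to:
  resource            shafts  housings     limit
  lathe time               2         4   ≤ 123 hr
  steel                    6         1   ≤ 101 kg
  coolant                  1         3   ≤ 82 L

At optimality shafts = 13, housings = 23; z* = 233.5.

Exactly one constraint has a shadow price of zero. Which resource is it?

lathe time: 118/123 (slack 5)
steel: 101/101 (binding)
coolant: 82/82 (binding)
By complementary slackness, a constraint with positive slack has shadow price 0 → lathe time.

lathe time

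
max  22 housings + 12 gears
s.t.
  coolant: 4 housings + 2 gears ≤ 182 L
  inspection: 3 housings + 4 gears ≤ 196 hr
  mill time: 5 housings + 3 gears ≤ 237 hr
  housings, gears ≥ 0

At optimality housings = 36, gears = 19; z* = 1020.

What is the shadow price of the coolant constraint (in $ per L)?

3

Check each constraint at x*: coolant 182/182 (tight); inspection 184/196 (slack 12); mill time 237/237 (tight).
By complementary slackness, y = 0 for the non-binding constraint.
From A_Bᵀ y = c: 4·y_coolant + 5·y_mill time = 22; 2·y_coolant + 3·y_mill time = 12.
This yields shadow prices y_coolant = 3, y_mill time = 2.
Shadow price of coolant = 3.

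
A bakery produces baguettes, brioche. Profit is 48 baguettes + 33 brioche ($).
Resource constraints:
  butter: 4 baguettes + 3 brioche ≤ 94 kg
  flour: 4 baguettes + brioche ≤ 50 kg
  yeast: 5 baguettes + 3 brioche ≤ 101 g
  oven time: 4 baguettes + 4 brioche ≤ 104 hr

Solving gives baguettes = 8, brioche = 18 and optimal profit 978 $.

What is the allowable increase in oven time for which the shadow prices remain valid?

12

Binding constraints: flour, oven time. The basis is B = [[4,1],[4,4]] with det 12.
Per unit increase in oven time, x* moves by d = (-0.0833, 0.3333).
The basis stays optimal until butter becomes binding; allowable increase = 12 hr.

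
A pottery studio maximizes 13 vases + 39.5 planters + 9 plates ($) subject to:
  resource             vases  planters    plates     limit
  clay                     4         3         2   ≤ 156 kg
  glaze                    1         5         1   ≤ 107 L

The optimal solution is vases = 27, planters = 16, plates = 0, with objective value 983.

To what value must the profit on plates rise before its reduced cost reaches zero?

10

At the optimum: clay uses 156 of 156 (binding); glaze uses 107 of 107 (binding).
From A_Bᵀ y = c: 4·y_clay + 1·y_glaze = 13; 3·y_clay + 5·y_glaze = 39.5.
Solving: y_clay = 1.5, y_glaze = 7.
plates enters the basis when its profit ≥ yᵀa₃ = 1.5·2 + 7·1 = 10.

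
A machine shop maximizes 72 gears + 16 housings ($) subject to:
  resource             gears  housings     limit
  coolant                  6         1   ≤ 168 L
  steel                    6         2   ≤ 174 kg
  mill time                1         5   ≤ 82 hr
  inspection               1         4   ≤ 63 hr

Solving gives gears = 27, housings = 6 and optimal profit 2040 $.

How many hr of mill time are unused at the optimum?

mill time used = 1·27 + 5·6 = 57; slack = 82 − 57 = 25.

25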